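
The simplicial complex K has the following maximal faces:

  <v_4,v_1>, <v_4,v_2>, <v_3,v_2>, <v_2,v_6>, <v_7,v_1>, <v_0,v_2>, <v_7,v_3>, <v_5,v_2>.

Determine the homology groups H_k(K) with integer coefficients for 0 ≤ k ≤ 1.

H_0 ≅ Z,  H_1 ≅ Z.

Order the vertices as v_0 < v_1 < v_2 < v_3 < v_4 < v_5 < v_6 < v_7. Listing each simplex with vertices in this order, K has dimension 1 with simplices:

  0-simplices (8): [v_0], [v_1], [v_2], [v_3], [v_4], [v_5], [v_6], [v_7]
  1-simplices (8): [v_0,v_2], [v_1,v_4], [v_1,v_7], [v_2,v_3], [v_2,v_4], [v_2,v_5], [v_2,v_6], [v_3,v_7]

giving chain groups C_0 ≅ Z^8, C_1 ≅ Z^8.

∂_1: C_1 → C_0 sends each edge [p,q] (with p < q) to q − p. For instance
  ∂[v_2,v_6] = [v_6] − [v_2].
The resulting 8×8 matrix has rank 7, and its Smith normal form has invariant factors (1,1,1,1,1,1,1).

Now H_k = ker ∂_k / im ∂_{k+1}, so:

  H_0: rank C_0 − rank ∂_1 = 8 − 7 = 1, and the invariant factors of ∂_1 are all 1, so H_0 ≅ Z.
  H_1: rank ker ∂_1 − rank ∂_2 = (8 − 7) − 0 = 1, and there is no ∂_2, so H_1 ≅ Z.

As a check, the Euler characteristic is 8 − 8 = 0, which agrees with 1 − 1 = 0.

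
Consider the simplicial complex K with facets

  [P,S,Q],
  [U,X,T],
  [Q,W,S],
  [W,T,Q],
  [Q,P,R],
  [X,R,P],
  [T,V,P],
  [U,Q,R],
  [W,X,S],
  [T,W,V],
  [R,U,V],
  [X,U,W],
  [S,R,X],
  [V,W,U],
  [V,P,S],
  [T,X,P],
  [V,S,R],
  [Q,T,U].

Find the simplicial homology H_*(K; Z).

H_0 = Z,  H_1 = Z × Z/2,  H_2 = 0.

We work with the vertex ordering P < Q < R < S < T < U < V < W < X. The simplices of K, each written with vertices in increasing order, are:

  0-simplices (9): P, Q, R, S, T, U, V, W, X
  1-simplices (27): PQ, PR, PS, PT, PV, PX, QR, QS, QT, QU, QW, RS, RU, RV, RX, SV, SW, SX, TU, TV, TW, TX, UV, UW, UX, VW, WX
  2-simplices (18): PQR, PQS, PRX, PSV, PTV, PTX, QRU, QSW, QTU, QTW, RSV, RSX, RUV, SWX, TUX, TVW, UVW, UWX

so the chain groups are C_0 ≅ Z^9, C_1 ≅ Z^27, C_2 ≅ Z^18.

Boundary ∂_1: C_1 → C_0 sends each edge [p,q] (with p < q) to q − p. For instance
  ∂QW = W − Q.
This gives a 9×27 integer matrix of rank 8; reducing to Smith normal form yields diagonal entries (1,1,1,1,1,1,1,1).

Boundary ∂_2: C_2 → C_1 maps a triangle to the signed sum of its edges. For instance
  ∂RSV = SV − RV + RS,
  ∂UVW = VW − UW + UV.
As a 27×18 matrix over Z this has rank 18, with invariant factors (1,1,1,1,1,1,1,1,1,1,1,1,1,1,1,1,1,2).

Now H_k = ker ∂_k / im ∂_{k+1}, so:

  H_0: rank C_0 − rank ∂_1 = 9 − 8 = 1, and the invariant factors of ∂_1 are all 1, so H_0 ≅ Z.
  H_1: rank ker ∂_1 − rank ∂_2 = (27 − 8) − 18 = 1, and ∂_2 has invariant factor 2 > 1, so H_1 ≅ Z × Z/2.
  H_2: rank ker ∂_2 − rank ∂_3 = (18 − 18) − 0 = 0, and there is no ∂_3, so H_2 ≅ 0.

As a check, the Euler characteristic is 9 − 27 + 18 = 0, which agrees with 1 − 1 + 0 = 0.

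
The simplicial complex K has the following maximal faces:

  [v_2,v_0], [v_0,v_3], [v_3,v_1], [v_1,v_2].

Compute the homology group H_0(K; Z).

H_0 = Z.

Order the vertices as v_0 < v_1 < v_2 < v_3. Listing each simplex with vertices in this order, K has dimension 1 with simplices:

  0-simplices (4): [v_0], [v_1], [v_2], [v_3]
  1-simplices (4): [v_0,v_2], [v_0,v_3], [v_1,v_2], [v_1,v_3]

so the chain groups are C_0 ≅ Z^4, C_1 ≅ Z^4.

The boundary map ∂_1: C_1 → C_0 sends each edge [p,q] (with p < q) to q − p.
The resulting 4×4 matrix has rank 3, and its Smith normal form has invariant factors (1,1,1).

Now H_k = ker ∂_k / im ∂_{k+1}, so:

  H_0: rank C_0 − rank ∂_1 = 4 − 3 = 1, and the invariant factors of ∂_1 are all 1, so H_0 = Z.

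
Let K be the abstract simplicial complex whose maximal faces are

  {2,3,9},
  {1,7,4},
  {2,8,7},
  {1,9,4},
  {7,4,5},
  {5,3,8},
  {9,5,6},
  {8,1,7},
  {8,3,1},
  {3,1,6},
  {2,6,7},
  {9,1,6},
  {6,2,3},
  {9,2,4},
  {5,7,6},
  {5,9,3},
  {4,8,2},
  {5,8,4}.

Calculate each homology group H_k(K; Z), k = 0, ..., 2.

H_0 = Z,  H_1 = Z ⊕ Z/2,  H_2 = 0.

Fix the vertex order 1 < 2 < 3 < 4 < 5 < 6 < 7 < 8 < 9 and write every simplex with vertices in increasing order. Then dim K = 2 and the simplices of K are:

  0-simplices (9): [1], [2], [3], [4], [5], [6], [7], [8], [9]
  1-simplices (27): (27 of them)
  2-simplices (18): [1,3,6], [1,3,8], [1,4,7], [1,4,9], [1,6,9], [1,7,8], [2,3,6], [2,3,9], [2,4,8], [2,4,9], [2,6,7], [2,7,8], [3,5,8], [3,5,9], [4,5,7], [4,5,8], [5,6,7], [5,6,9]

Hence C_0 ≅ Z^9, C_1 ≅ Z^27, C_2 ≅ Z^18.

∂_1: C_1 → C_0 maps an edge to its endpoints' difference, ∂[p,q] = q − p. For instance
  ∂[2,3] = [3] − [2].
The resulting 9×27 matrix has rank 8, and its Smith normal form has invariant factors (1,1,1,1,1,1,1,1).

∂_2: C_2 → C_1 maps a triangle to the signed sum of its edges. For instance
  ∂[5,6,9] = [6,9] − [5,9] + [5,6],
  ∂[3,5,9] = [5,9] − [3,9] + [3,5].
As a 27×18 matrix over Z this has rank 18, with invariant factors (1,1,1,1,1,1,1,1,1,1,1,1,1,1,1,1,1,2).

Now H_k = ker ∂_k / im ∂_{k+1}, so:

  H_0: rank C_0 − rank ∂_1 = 9 − 8 = 1, and the invariant factors of ∂_1 are all 1, so H_0 = Z.
  H_1: rank ker ∂_1 − rank ∂_2 = (27 − 8) − 18 = 1, and ∂_2 has invariant factor 2 > 1, so H_1 = Z ⊕ Z/2.
  H_2: rank ker ∂_2 − rank ∂_3 = (18 − 18) − 0 = 0, and there is no ∂_3, so H_2 = 0.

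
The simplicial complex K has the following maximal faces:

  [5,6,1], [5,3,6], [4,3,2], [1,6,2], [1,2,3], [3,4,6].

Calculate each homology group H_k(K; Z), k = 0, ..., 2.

H_0 = Z,  H_1 = Z,  H_2 = 0.

K has 6 vertices, 12 edges, 6 triangles.
rank ∂_0 = 0, rank ∂_1 = 5 ⇒ b_0 = 6 − 0 − 5 = 1; all invariant factors of ∂_1 are 1 so no torsion. So H_0 = Z.
rank ∂_1 = 5, rank ∂_2 = 6 ⇒ b_1 = 12 − 5 − 6 = 1; all invariant factors of ∂_2 are 1 so no torsion. So H_1 = Z.
rank ∂_2 = 6, rank ∂_3 = 0 ⇒ b_2 = 6 − 6 − 0 = 0. So H_2 = 0.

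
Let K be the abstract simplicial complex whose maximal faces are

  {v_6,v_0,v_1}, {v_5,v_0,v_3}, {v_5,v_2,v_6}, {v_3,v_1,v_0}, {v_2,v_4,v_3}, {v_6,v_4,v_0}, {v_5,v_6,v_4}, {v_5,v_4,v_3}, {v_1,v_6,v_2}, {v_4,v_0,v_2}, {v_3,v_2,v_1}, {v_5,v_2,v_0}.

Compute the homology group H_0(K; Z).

H_0 ≅ Z.

Take the total order v_0 < v_1 < v_2 < v_3 < v_4 < v_5 < v_6 on the vertex set. Then K (dimension 2) consists of the simplices:

  0-simplices (7): [v_0], [v_1], [v_2], [v_3], [v_4], [v_5], [v_6]
  1-simplices (18): (18 of them)
  2-simplices (12): (12 of them)

giving chain groups C_0 ≅ Z^7, C_1 ≅ Z^18, C_2 ≅ Z^12.

The boundary map ∂_1: C_1 → C_0 sends each edge [p,q] (with p < q) to q − p.
The resulting 7×18 matrix has rank 6, and its Smith normal form has invariant factors (1,1,1,1,1,1).

∂_2: C_2 → C_1 acts by ∂[p,q,r] = [q,r] − [p,r] + [p,q]. For instance
  ∂[v_2,v_5,v_6] = [v_5,v_6] − [v_2,v_6] + [v_2,v_5],
  ∂[v_1,v_2,v_6] = [v_2,v_6] − [v_1,v_6] + [v_1,v_2].
As a 18×12 matrix over Z this has rank 12, with invariant factors (1,1,1,1,1,1,1,1,1,1,1,2).

From H_k ≅ ker(∂_k) / im(∂_{k+1}) we obtain:

  H_0: rank C_0 − rank ∂_1 = 7 − 6 = 1, and the invariant factors of ∂_1 are all 1, so H_0 ≅ Z.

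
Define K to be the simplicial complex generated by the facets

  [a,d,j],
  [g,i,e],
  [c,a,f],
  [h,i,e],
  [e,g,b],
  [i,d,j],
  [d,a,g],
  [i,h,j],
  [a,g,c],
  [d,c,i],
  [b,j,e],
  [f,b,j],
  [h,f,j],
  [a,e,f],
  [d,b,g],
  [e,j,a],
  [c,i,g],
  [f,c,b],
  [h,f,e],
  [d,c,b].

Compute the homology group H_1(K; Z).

Fix the vertex order a < b < c < d < e < f < g < h < i < j and write every simplex with vertices in increasing order. Then dim K = 2 and the simplices of K are:

  0-simplices (10): a, b, c, d, e, f, g, h, i, j
  1-simplices (30): ac, ad, ae, af, ag, aj, bc, bd, be, bf, bg, bj, cd, cf, cg, ci, dg, di, dj, ef, eg, eh, ei, ej, fh, fj, gi, hi, hj, ij
  2-simplices (20): acf, acg, adg, adj, aef, aej, bcd, bcf, bdg, beg, bej, bfj, cdi, cgi, dij, efh, egi, ehi, fhj, hij

giving chain groups C_0 ≅ Z^10, C_1 ≅ Z^30, C_2 ≅ Z^20.

The boundary map ∂_1: C_1 → C_0 maps an edge to its endpoints' difference, ∂[p,q] = q − p. For instance
  ∂ci = i − c.
This gives a 10×30 integer matrix of rank 9; reducing to Smith normal form yields diagonal entries (1,1,1,1,1,1,1,1,1).

The boundary map ∂_2: C_2 → C_1 maps a triangle to the signed sum of its edges. For instance
  ∂acf = cf − af + ac,
  ∂cgi = gi − ci + cg.
The 30×20 boundary matrix has rank 20 and Smith normal form diag(1,1,1,1,1,1,1,1,1,1,1,1,1,1,1,1,1,1,1,2).

Computing H_k = (kernel of ∂_k) / (image of ∂_{k+1}):

  H_1: rank ker ∂_1 − rank ∂_2 = (30 − 9) − 20 = 1, and ∂_2 has invariant factor 2 > 1, so H_1 ≅ Z ⊕ Z/2.

H_1 ≅ Z ⊕ Z/2.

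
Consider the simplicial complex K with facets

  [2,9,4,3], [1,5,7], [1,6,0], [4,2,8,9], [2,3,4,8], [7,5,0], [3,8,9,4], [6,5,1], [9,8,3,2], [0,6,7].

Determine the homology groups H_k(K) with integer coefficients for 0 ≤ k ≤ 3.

H_0 ≅ Z^2,  H_1 ≅ Z,  H_2 = 0,  H_3 ≅ Z.

Order the vertices as 0 < 1 < 2 < 3 < 4 < 5 < 6 < 7 < 8 < 9. Listing each simplex with vertices in this order, K has dimension 3 with simplices:

  0-simplices (10): [0], [1], [2], [3], [4], [5], [6], [7], [8], [9]
  1-simplices (20): [0,1], [0,5], [0,6], [0,7], [1,5], [1,6], [1,7], [2,3], [2,4], [2,8], [2,9], [3,4], [3,8], [3,9], [4,8], [4,9], [5,6], [5,7], [6,7], [8,9]
  2-simplices (15): [0,1,6], [0,5,7], [0,6,7], [1,5,6], [1,5,7], [2,3,4], [2,3,8], [2,3,9], [2,4,8], [2,4,9], [2,8,9], [3,4,8], [3,4,9], [3,8,9], [4,8,9]
  3-simplices (5): [2,3,4,8], [2,3,4,9], [2,3,8,9], [2,4,8,9], [3,4,8,9]

giving chain groups C_0 ≅ Z^10, C_1 ≅ Z^20, C_2 ≅ Z^15, C_3 ≅ Z^5.

∂_1: C_1 → C_0 maps an edge to its endpoints' difference, ∂[p,q] = q − p.
This gives a 10×20 integer matrix of rank 8; reducing to Smith normal form yields diagonal entries (1,1,1,1,1,1,1,1).

The boundary map ∂_2: C_2 → C_1 maps a triangle to the signed sum of its edges. For instance
  ∂[2,4,9] = [4,9] − [2,9] + [2,4],
  ∂[3,8,9] = [8,9] − [3,9] + [3,8].
The resulting 20×15 matrix has rank 11, and its Smith normal form has invariant factors (1,1,1,1,1,1,1,1,1,1,1).

∂_3: C_3 → C_2 sends each 3-simplex σ to the alternating sum Σ_i (−1)^i (σ with its i-th vertex removed). For instance
  ∂[2,4,8,9] = [4,8,9] − [2,8,9] + [2,4,9] − [2,4,8],
  ∂[2,3,4,8] = [3,4,8] − [2,4,8] + [2,3,8] − [2,3,4].
As a 15×5 matrix over Z this has rank 4, with invariant factors (1,1,1,1).

Reading off H_k = ker ∂_k / im ∂_{k+1}:

  H_0: rank C_0 − rank ∂_1 = 10 − 8 = 2, and the invariant factors of ∂_1 are all 1, so H_0 ≅ Z^2.
  H_1: rank ker ∂_1 − rank ∂_2 = (20 − 8) − 11 = 1, and the invariant factors of ∂_2 are all 1, so H_1 ≅ Z.
  H_2: rank ker ∂_2 − rank ∂_3 = (15 − 11) − 4 = 0, and the invariant factors of ∂_3 are all 1, so H_2 ≅ 0.
  H_3: rank ker ∂_3 − rank ∂_4 = (5 − 4) − 0 = 1, and there is no ∂_4, so H_3 ≅ Z.

As a check, the Euler characteristic is 10 − 20 + 15 − 5 = 0, which agrees with 2 − 1 + 0 − 1 = 0.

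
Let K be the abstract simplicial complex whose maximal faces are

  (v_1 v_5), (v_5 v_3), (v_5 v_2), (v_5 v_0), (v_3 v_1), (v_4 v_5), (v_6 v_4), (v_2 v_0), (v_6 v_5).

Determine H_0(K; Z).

H_0 = Z.

Take the total order v_0 < v_1 < v_2 < v_3 < v_4 < v_5 < v_6 on the vertex set. Then K (dimension 1) consists of the simplices:

  0-simplices (7): [v_0], [v_1], [v_2], [v_3], [v_4], [v_5], [v_6]
  1-simplices (9): [v_0,v_2], [v_0,v_5], [v_1,v_3], [v_1,v_5], [v_2,v_5], [v_3,v_5], [v_4,v_5], [v_4,v_6], [v_5,v_6]

giving chain groups C_0 ≅ Z^7, C_1 ≅ Z^9.

∂_1: C_1 → C_0 maps an edge to its endpoints' difference, ∂[p,q] = q − p. For instance
  ∂[v_0,v_5] = [v_5] − [v_0].
This gives a 7×9 integer matrix of rank 6; reducing to Smith normal form yields diagonal entries (1,1,1,1,1,1).

Computing H_k = (kernel of ∂_k) / (image of ∂_{k+1}):

  H_0: rank C_0 − rank ∂_1 = 7 − 6 = 1, and the invariant factors of ∂_1 are all 1, so H_0 ≅ Z.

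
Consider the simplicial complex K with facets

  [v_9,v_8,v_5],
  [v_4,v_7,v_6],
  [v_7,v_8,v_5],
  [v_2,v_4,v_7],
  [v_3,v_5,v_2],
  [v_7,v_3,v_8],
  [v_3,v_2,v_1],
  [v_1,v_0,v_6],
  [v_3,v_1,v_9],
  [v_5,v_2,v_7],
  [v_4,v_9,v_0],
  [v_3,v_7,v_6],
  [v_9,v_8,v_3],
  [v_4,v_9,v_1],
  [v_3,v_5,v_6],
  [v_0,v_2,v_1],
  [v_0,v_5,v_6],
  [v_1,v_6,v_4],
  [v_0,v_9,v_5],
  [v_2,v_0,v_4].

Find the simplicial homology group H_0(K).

H_0 = Z.

We work with the vertex ordering v_0 < v_1 < v_2 < v_3 < v_4 < v_5 < v_6 < v_7 < v_8 < v_9. The simplices of K, each written with vertices in increasing order, are:

  0-simplices (10): [v_0], [v_1], [v_2], [v_3], [v_4], [v_5], [v_6], [v_7], [v_8], [v_9]
  1-simplices (30): (30 of them)
  2-simplices (20): (20 of them)

Hence C_0 ≅ Z^10, C_1 ≅ Z^30, C_2 ≅ Z^20.

Boundary ∂_1: C_1 → C_0 sends each edge [p,q] (with p < q) to q − p.
As a 10×30 matrix over Z this has rank 9, with invariant factors (1,1,1,1,1,1,1,1,1).

∂_2: C_2 → C_1 maps a triangle to the signed sum of its edges. For instance
  ∂[v_4,v_6,v_7] = [v_6,v_7] − [v_4,v_7] + [v_4,v_6],
  ∂[v_5,v_8,v_9] = [v_8,v_9] − [v_5,v_9] + [v_5,v_8].
The resulting 30×20 matrix has rank 20, and its Smith normal form has invariant factors (1,1,1,1,1,1,1,1,1,1,1,1,1,1,1,1,1,1,1,2).

From H_k ≅ ker(∂_k) / im(∂_{k+1}) we obtain:

  H_0: rank C_0 − rank ∂_1 = 10 − 9 = 1, and the invariant factors of ∂_1 are all 1, so H_0 ≅ Z.

(K is a triangulation of the Klein bottle.)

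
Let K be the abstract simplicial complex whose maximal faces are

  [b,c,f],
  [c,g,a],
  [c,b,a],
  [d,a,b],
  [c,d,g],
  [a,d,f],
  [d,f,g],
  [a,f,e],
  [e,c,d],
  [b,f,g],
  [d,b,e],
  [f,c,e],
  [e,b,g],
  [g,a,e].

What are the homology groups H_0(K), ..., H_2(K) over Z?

Take the total order a < b < c < d < e < f < g on the vertex set. Then K (dimension 2) consists of the simplices:

  0-simplices (7): a, b, c, d, e, f, g
  1-simplices (21): ab, ac, ad, ae, af, ag, bc, bd, be, bf, bg, cd, ce, cf, cg, de, df, dg, ef, eg, fg
  2-simplices (14): abc, abd, acg, adf, aef, aeg, bcf, bde, beg, bfg, cde, cdg, cef, dfg

Hence C_0 ≅ Z^7, C_1 ≅ Z^21, C_2 ≅ Z^14.

The boundary map ∂_1: C_1 → C_0 is given by ∂[p,q] = [q] − [p]. For instance
  ∂ce = e − c.
As a 7×21 matrix over Z this has rank 6, with invariant factors (1,1,1,1,1,1).

Boundary ∂_2: C_2 → C_1 acts by ∂[p,q,r] = [q,r] − [p,r] + [p,q]. For instance
  ∂aeg = eg − ag + ae,
  ∂beg = eg − bg + be.
As a 21×14 matrix over Z this has rank 13, with invariant factors (1,1,1,1,1,1,1,1,1,1,1,1,1).

Now H_k = ker ∂_k / im ∂_{k+1}, so:

  H_0: rank C_0 − rank ∂_1 = 7 − 6 = 1, and the invariant factors of ∂_1 are all 1, so H_0 = Z.
  H_1: rank ker ∂_1 − rank ∂_2 = (21 − 6) − 13 = 2, and the invariant factors of ∂_2 are all 1, so H_1 = Z^2.
  H_2: rank ker ∂_2 − rank ∂_3 = (14 − 13) − 0 = 1, and there is no ∂_3, so H_2 = Z.

H_0 = Z,  H_1 = Z^2,  H_2 = Z.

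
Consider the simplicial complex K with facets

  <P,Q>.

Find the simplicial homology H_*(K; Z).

H_0 ≅ Z,  H_1 = 0.

Fix the vertex order P < Q and write every simplex with vertices in increasing order. Then dim K = 1 and the simplices of K are:

  0-simplices (2): P, Q
  1-simplices (1): PQ

so the chain groups are C_0 ≅ Z^2, C_1 ≅ Z^1.

∂_1: C_1 → C_0 is given by ∂[p,q] = [q] − [p]. For instance
  ∂PQ = Q − P.
As a 2×1 matrix over Z this has rank 1, with invariant factors (1).

Computing H_k = (kernel of ∂_k) / (image of ∂_{k+1}):

  H_0: rank C_0 − rank ∂_1 = 2 − 1 = 1, and the invariant factors of ∂_1 are all 1, so H_0 ≅ Z.
  H_1: rank ker ∂_1 − rank ∂_2 = (1 − 1) − 0 = 0, and there is no ∂_2, so H_1 ≅ 0.

As a check, the Euler characteristic is 2 − 1 = 1, which agrees with 1 − 0 = 1.
(K is a triangulation of the 1-simplex.)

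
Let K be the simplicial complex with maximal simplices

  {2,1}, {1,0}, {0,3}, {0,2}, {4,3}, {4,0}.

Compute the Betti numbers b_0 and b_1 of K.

b_0 = 1, b_1 = 2.

Take the total order 0 < 1 < 2 < 3 < 4 on the vertex set. Then K (dimension 1) consists of the simplices:

  0-simplices (5): [0], [1], [2], [3], [4]
  1-simplices (6): [0,1], [0,2], [0,3], [0,4], [1,2], [3,4]

Hence C_0 ≅ Z^5, C_1 ≅ Z^6.

Boundary ∂_1: C_1 → C_0 maps an edge to its endpoints' difference, ∂[p,q] = q − p.
This gives a 5×6 integer matrix of rank 4; reducing to Smith normal form yields diagonal entries (1,1,1,1).

From H_k ≅ ker(∂_k) / im(∂_{k+1}) we obtain:

  H_0: rank C_0 − rank ∂_1 = 5 − 4 = 1, and the invariant factors of ∂_1 are all 1, so H_0 = Z.
  H_1: rank ker ∂_1 − rank ∂_2 = (6 − 4) − 0 = 2, and there is no ∂_2, so H_1 = Z^2.

Hence the Betti numbers are b_0 = 1, b_1 = 2.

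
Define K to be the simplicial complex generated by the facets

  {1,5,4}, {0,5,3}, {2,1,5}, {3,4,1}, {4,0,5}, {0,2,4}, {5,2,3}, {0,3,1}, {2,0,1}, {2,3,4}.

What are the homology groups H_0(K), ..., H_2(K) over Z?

H_0 ≅ Z,  H_1 ≅ Z/2Z,  H_2 = 0.

Take the total order 0 < 1 < 2 < 3 < 4 < 5 on the vertex set. Then K (dimension 2) consists of the simplices:

  0-simplices (6): [0], [1], [2], [3], [4], [5]
  1-simplices (15): [0,1], [0,2], [0,3], [0,4], [0,5], [1,2], [1,3], [1,4], [1,5], [2,3], [2,4], [2,5], [3,4], [3,5], [4,5]
  2-simplices (10): [0,1,2], [0,1,3], [0,2,4], [0,3,5], [0,4,5], [1,2,5], [1,3,4], [1,4,5], [2,3,4], [2,3,5]

so the chain groups are C_0 ≅ Z^6, C_1 ≅ Z^15, C_2 ≅ Z^10.

∂_1: C_1 → C_0 sends each edge [p,q] (with p < q) to q − p.
The resulting 6×15 matrix has rank 5, and its Smith normal form has invariant factors (1,1,1,1,1).

∂_2: C_2 → C_1 maps a triangle to the signed sum of its edges. For instance
  ∂[0,1,2] = [1,2] − [0,2] + [0,1],
  ∂[1,4,5] = [4,5] − [1,5] + [1,4].
The resulting 15×10 matrix has rank 10, and its Smith normal form has invariant factors (1,1,1,1,1,1,1,1,1,2).

Now H_k = ker ∂_k / im ∂_{k+1}, so:

  H_0: rank C_0 − rank ∂_1 = 6 − 5 = 1, and the invariant factors of ∂_1 are all 1, so H_0 ≅ Z.
  H_1: rank ker ∂_1 − rank ∂_2 = (15 − 5) − 10 = 0, and ∂_2 has invariant factor 2 > 1, so H_1 ≅ Z/2Z.
  H_2: rank ker ∂_2 − rank ∂_3 = (10 − 10) − 0 = 0, and there is no ∂_3, so H_2 ≅ 0.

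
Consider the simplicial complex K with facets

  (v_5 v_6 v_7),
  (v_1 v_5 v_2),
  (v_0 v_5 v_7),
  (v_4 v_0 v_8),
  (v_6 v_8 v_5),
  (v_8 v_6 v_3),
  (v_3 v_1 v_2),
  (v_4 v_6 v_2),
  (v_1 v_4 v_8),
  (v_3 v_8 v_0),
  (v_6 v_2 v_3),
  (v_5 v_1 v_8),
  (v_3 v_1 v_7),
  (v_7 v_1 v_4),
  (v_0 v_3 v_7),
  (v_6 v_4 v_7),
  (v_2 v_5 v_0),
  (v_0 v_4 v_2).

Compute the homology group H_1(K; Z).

H_1 = Z^2.

Fix the vertex order v_0 < v_1 < v_2 < v_3 < v_4 < v_5 < v_6 < v_7 < v_8 and write every simplex with vertices in increasing order. Then dim K = 2 and the simplices of K are:

  0-simplices (9): [v_0], [v_1], [v_2], [v_3], [v_4], [v_5], [v_6], [v_7], [v_8]
  1-simplices (27): (27 of them)
  2-simplices (18): (18 of them)

so the chain groups are C_0 ≅ Z^9, C_1 ≅ Z^27, C_2 ≅ Z^18.

The boundary map ∂_1: C_1 → C_0 maps an edge to its endpoints' difference, ∂[p,q] = q − p. For instance
  ∂[v_4,v_7] = [v_7] − [v_4].
The resulting 9×27 matrix has rank 8, and its Smith normal form has invariant factors (1,1,1,1,1,1,1,1).

Boundary ∂_2: C_2 → C_1 maps a triangle to the signed sum of its edges. For instance
  ∂[v_0,v_2,v_4] = [v_2,v_4] − [v_0,v_4] + [v_0,v_2],
  ∂[v_0,v_2,v_5] = [v_2,v_5] − [v_0,v_5] + [v_0,v_2].
The resulting 27×18 matrix has rank 17, and its Smith normal form has invariant factors (1,1,1,1,1,1,1,1,1,1,1,1,1,1,1,1,1).

Computing H_k = (kernel of ∂_k) / (image of ∂_{k+1}):

  H_1: rank ker ∂_1 − rank ∂_2 = (27 − 8) − 17 = 2, and the invariant factors of ∂_2 are all 1, so H_1 = Z^2.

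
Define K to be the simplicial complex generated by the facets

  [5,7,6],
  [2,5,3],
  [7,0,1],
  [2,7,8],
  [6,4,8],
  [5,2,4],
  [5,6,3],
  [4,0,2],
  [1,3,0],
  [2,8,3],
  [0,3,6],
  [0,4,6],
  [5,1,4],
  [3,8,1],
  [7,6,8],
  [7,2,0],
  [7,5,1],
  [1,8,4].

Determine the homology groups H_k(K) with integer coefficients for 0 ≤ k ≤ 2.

H_0 = Z,  H_1 = Z^2,  H_2 = Z.

Take the total order 0 < 1 < 2 < 3 < 4 < 5 < 6 < 7 < 8 on the vertex set. Then K (dimension 2) consists of the simplices:

  0-simplices (9): [0], [1], [2], [3], [4], [5], [6], [7], [8]
  1-simplices (27): (27 of them)
  2-simplices (18): [0,1,3], [0,1,7], [0,2,4], [0,2,7], [0,3,6], [0,4,6], [1,3,8], [1,4,5], [1,4,8], [1,5,7], [2,3,5], [2,3,8], [2,4,5], [2,7,8], [3,5,6], [4,6,8], [5,6,7], [6,7,8]

Hence C_0 ≅ Z^9, C_1 ≅ Z^27, C_2 ≅ Z^18.

The boundary map ∂_1: C_1 → C_0 is given by ∂[p,q] = [q] − [p].
The 9×27 boundary matrix has rank 8 and Smith normal form diag(1,1,1,1,1,1,1,1).

Boundary ∂_2: C_2 → C_1 acts by ∂[p,q,r] = [q,r] − [p,r] + [p,q]. For instance
  ∂[0,2,7] = [2,7] − [0,7] + [0,2],
  ∂[4,6,8] = [6,8] − [4,8] + [4,6].
The 27×18 boundary matrix has rank 17 and Smith normal form diag(1,1,1,1,1,1,1,1,1,1,1,1,1,1,1,1,1).

Reading off H_k = ker ∂_k / im ∂_{k+1}:

  H_0: rank C_0 − rank ∂_1 = 9 − 8 = 1, and the invariant factors of ∂_1 are all 1, so H_0 ≅ Z.
  H_1: rank ker ∂_1 − rank ∂_2 = (27 − 8) − 17 = 2, and the invariant factors of ∂_2 are all 1, so H_1 ≅ Z^2.
  H_2: rank ker ∂_2 − rank ∂_3 = (18 − 17) − 0 = 1, and there is no ∂_3, so H_2 ≅ Z.

As a check, the Euler characteristic is 9 − 27 + 18 = 0, which agrees with 1 − 2 + 1 = 0.
(K is a triangulation of the torus T^2.)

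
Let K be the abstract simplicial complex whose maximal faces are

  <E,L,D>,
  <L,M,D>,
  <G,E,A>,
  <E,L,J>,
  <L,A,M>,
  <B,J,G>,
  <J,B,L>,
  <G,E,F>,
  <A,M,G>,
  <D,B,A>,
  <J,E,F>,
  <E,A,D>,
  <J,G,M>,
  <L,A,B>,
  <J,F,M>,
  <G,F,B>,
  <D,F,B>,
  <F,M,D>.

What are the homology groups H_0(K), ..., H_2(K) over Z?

H_0 = Z,  H_1 = Z ⊕ Z/2,  H_2 = 0.

K has 9 vertices, 27 edges, 18 triangles.
rank ∂_0 = 0, rank ∂_1 = 8 ⇒ b_0 = 9 − 0 − 8 = 1; all invariant factors of ∂_1 are 1 so no torsion. So H_0 ≅ Z.
rank ∂_1 = 8, rank ∂_2 = 18 ⇒ b_1 = 27 − 8 − 18 = 1; ∂_2 has invariant factor(s) [2] giving torsion. So H_1 ≅ Z ⊕ Z/2.
rank ∂_2 = 18, rank ∂_3 = 0 ⇒ b_2 = 18 − 18 − 0 = 0. So H_2 ≅ 0.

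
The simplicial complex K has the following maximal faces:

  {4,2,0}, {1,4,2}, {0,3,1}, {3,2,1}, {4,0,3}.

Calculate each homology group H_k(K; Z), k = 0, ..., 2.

Take the total order 0 < 1 < 2 < 3 < 4 on the vertex set. Then K (dimension 2) consists of the simplices:

  0-simplices (5): [0], [1], [2], [3], [4]
  1-simplices (10): [0,1], [0,2], [0,3], [0,4], [1,2], [1,3], [1,4], [2,3], [2,4], [3,4]
  2-simplices (5): [0,1,3], [0,2,4], [0,3,4], [1,2,3], [1,2,4]

Hence C_0 ≅ Z^5, C_1 ≅ Z^10, C_2 ≅ Z^5.

The boundary map ∂_1: C_1 → C_0 is given by ∂[p,q] = [q] − [p].
As a 5×10 matrix over Z this has rank 4, with invariant factors (1,1,1,1).

∂_2: C_2 → C_1 acts by ∂[p,q,r] = [q,r] − [p,r] + [p,q]. For instance
  ∂[1,2,3] = [2,3] − [1,3] + [1,2],
  ∂[0,3,4] = [3,4] − [0,4] + [0,3].
The 10×5 boundary matrix has rank 5 and Smith normal form diag(1,1,1,1,1).

From H_k ≅ ker(∂_k) / im(∂_{k+1}) we obtain:

  H_0: rank C_0 − rank ∂_1 = 5 − 4 = 1, and the invariant factors of ∂_1 are all 1, so H_0 = Z.
  H_1: rank ker ∂_1 − rank ∂_2 = (10 − 4) − 5 = 1, and the invariant factors of ∂_2 are all 1, so H_1 = Z.
  H_2: rank ker ∂_2 − rank ∂_3 = (5 − 5) − 0 = 0, and there is no ∂_3, so H_2 = 0.

H_0 = Z,  H_1 = Z,  H_2 = 0.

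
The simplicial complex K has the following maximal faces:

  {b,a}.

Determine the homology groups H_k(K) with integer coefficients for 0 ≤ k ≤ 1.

H_0 = Z,  H_1 = 0.

Take the total order a < b on the vertex set. Then K (dimension 1) consists of the simplices:

  0-simplices (2): a, b
  1-simplices (1): ab

giving chain groups C_0 ≅ Z^2, C_1 ≅ Z^1.

Boundary ∂_1: C_1 → C_0 is given by ∂[p,q] = [q] − [p].
The 2×1 boundary matrix has rank 1 and Smith normal form diag(1).

From H_k ≅ ker(∂_k) / im(∂_{k+1}) we obtain:

  H_0: rank C_0 − rank ∂_1 = 2 − 1 = 1, and the invariant factors of ∂_1 are all 1, so H_0 ≅ Z.
  H_1: rank ker ∂_1 − rank ∂_2 = (1 − 1) − 0 = 0, and there is no ∂_2, so H_1 ≅ 0.

(K is a triangulation of the 1-simplex.)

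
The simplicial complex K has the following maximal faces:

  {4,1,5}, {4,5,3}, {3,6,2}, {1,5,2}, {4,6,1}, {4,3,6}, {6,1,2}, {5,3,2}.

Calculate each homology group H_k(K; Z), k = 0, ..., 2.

H_0 ≅ Z,  H_1 = 0,  H_2 ≅ Z.

Order the vertices as 1 < 2 < 3 < 4 < 5 < 6. Listing each simplex with vertices in this order, K has dimension 2 with simplices:

  0-simplices (6): [1], [2], [3], [4], [5], [6]
  1-simplices (12): [1,2], [1,4], [1,5], [1,6], [2,3], [2,5], [2,6], [3,4], [3,5], [3,6], [4,5], [4,6]
  2-simplices (8): [1,2,5], [1,2,6], [1,4,5], [1,4,6], [2,3,5], [2,3,6], [3,4,5], [3,4,6]

Hence C_0 ≅ Z^6, C_1 ≅ Z^12, C_2 ≅ Z^8.

∂_1: C_1 → C_0 is given by ∂[p,q] = [q] − [p]. For instance
  ∂[2,5] = [5] − [2].
As a 6×12 matrix over Z this has rank 5, with invariant factors (1,1,1,1,1).

The boundary map ∂_2: C_2 → C_1 acts by ∂[p,q,r] = [q,r] − [p,r] + [p,q]. For instance
  ∂[3,4,6] = [4,6] − [3,6] + [3,4],
  ∂[2,3,5] = [3,5] − [2,5] + [2,3].
The 12×8 boundary matrix has rank 7 and Smith normal form diag(1,1,1,1,1,1,1).

Now H_k = ker ∂_k / im ∂_{k+1}, so:

  H_0: rank C_0 − rank ∂_1 = 6 − 5 = 1, and the invariant factors of ∂_1 are all 1, so H_0 ≅ Z.
  H_1: rank ker ∂_1 − rank ∂_2 = (12 − 5) − 7 = 0, and the invariant factors of ∂_2 are all 1, so H_1 ≅ 0.
  H_2: rank ker ∂_2 − rank ∂_3 = (8 − 7) − 0 = 1, and there is no ∂_3, so H_2 ≅ Z.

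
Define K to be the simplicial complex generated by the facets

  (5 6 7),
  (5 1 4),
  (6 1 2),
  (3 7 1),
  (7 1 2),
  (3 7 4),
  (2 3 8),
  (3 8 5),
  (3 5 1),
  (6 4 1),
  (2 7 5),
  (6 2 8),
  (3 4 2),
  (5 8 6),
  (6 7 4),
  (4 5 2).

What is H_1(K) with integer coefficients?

H_1 ≅ Z^2.

Order the vertices as 1 < 2 < 3 < 4 < 5 < 6 < 7 < 8. Listing each simplex with vertices in this order, K has dimension 2 with simplices:

  0-simplices (8): [1], [2], [3], [4], [5], [6], [7], [8]
  1-simplices (24): (24 of them)
  2-simplices (16): [1,2,6], [1,2,7], [1,3,5], [1,3,7], [1,4,5], [1,4,6], [2,3,4], [2,3,8], [2,4,5], [2,5,7], [2,6,8], [3,4,7], [3,5,8], [4,6,7], [5,6,7], [5,6,8]

giving chain groups C_0 ≅ Z^8, C_1 ≅ Z^24, C_2 ≅ Z^16.

The boundary map ∂_1: C_1 → C_0 sends each edge [p,q] (with p < q) to q − p. For instance
  ∂[2,5] = [5] − [2].
The 8×24 boundary matrix has rank 7 and Smith normal form diag(1,1,1,1,1,1,1).

The boundary map ∂_2: C_2 → C_1 acts by ∂[p,q,r] = [q,r] − [p,r] + [p,q]. For instance
  ∂[1,4,5] = [4,5] − [1,5] + [1,4],
  ∂[2,6,8] = [6,8] − [2,8] + [2,6].
The resulting 24×16 matrix has rank 15, and its Smith normal form has invariant factors (1,1,1,1,1,1,1,1,1,1,1,1,1,1,1).

From H_k ≅ ker(∂_k) / im(∂_{k+1}) we obtain:

  H_1: rank ker ∂_1 − rank ∂_2 = (24 − 7) − 15 = 2, and the invariant factors of ∂_2 are all 1, so H_1 = Z^2.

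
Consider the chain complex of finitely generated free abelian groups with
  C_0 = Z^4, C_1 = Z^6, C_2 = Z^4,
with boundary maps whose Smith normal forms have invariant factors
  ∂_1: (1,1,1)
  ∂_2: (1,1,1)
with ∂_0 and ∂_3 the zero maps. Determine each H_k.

H_0: b_0 = 4 − 0 − 3 = 1; torsion from ∂_1 factors > 1: none. So H_0 = Z.
H_1: b_1 = 6 − 3 − 3 = 0; torsion from ∂_2 factors > 1: none. So H_1 = 0.
H_2: b_2 = 4 − 3 − 0 = 1; torsion from ∂_3 factors > 1: none. So H_2 = Z.

H_0 = Z,  H_1 = 0,  H_2 = Z.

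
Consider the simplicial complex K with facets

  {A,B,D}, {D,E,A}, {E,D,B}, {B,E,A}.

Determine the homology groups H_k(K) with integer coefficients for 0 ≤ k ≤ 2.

H_0 = Z,  H_1 = 0,  H_2 = Z.

Take the total order A < B < D < E on the vertex set. Then K (dimension 2) consists of the simplices:

  0-simplices (4): A, B, D, E
  1-simplices (6): AB, AD, AE, BD, BE, DE
  2-simplices (4): ABD, ABE, ADE, BDE

giving chain groups C_0 ≅ Z^4, C_1 ≅ Z^6, C_2 ≅ Z^4.

Boundary ∂_1: C_1 → C_0 maps an edge to its endpoints' difference, ∂[p,q] = q − p.
The 4×6 boundary matrix has rank 3 and Smith normal form diag(1,1,1).

Boundary ∂_2: C_2 → C_1 acts by ∂[p,q,r] = [q,r] − [p,r] + [p,q]. For instance
  ∂BDE = DE − BE + BD,
  ∂ABD = BD − AD + AB.
The resulting 6×4 matrix has rank 3, and its Smith normal form has invariant factors (1,1,1).

Now H_k = ker ∂_k / im ∂_{k+1}, so:

  H_0: rank C_0 − rank ∂_1 = 4 − 3 = 1, and the invariant factors of ∂_1 are all 1, so H_0 ≅ Z.
  H_1: rank ker ∂_1 − rank ∂_2 = (6 − 3) − 3 = 0, and the invariant factors of ∂_2 are all 1, so H_1 ≅ 0.
  H_2: rank ker ∂_2 − rank ∂_3 = (4 − 3) − 0 = 1, and there is no ∂_3, so H_2 ≅ Z.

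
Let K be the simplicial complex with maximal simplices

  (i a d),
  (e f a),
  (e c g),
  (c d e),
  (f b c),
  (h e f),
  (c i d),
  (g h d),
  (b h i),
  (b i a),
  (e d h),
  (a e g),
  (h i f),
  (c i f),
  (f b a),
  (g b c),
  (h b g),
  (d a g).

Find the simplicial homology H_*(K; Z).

H_0 = Z,  H_1 = Z ⊕ Z/2Z,  H_2 = 0.

K has 9 vertices, 27 edges, 18 triangles.
rank ∂_0 = 0, rank ∂_1 = 8 ⇒ b_0 = 9 − 0 − 8 = 1; all invariant factors of ∂_1 are 1 so no torsion. So H_0 = Z.
rank ∂_1 = 8, rank ∂_2 = 18 ⇒ b_1 = 27 − 8 − 18 = 1; ∂_2 has invariant factor(s) [2] giving torsion. So H_1 = Z ⊕ Z/2Z.
rank ∂_2 = 18, rank ∂_3 = 0 ⇒ b_2 = 18 − 18 − 0 = 0. So H_2 = 0.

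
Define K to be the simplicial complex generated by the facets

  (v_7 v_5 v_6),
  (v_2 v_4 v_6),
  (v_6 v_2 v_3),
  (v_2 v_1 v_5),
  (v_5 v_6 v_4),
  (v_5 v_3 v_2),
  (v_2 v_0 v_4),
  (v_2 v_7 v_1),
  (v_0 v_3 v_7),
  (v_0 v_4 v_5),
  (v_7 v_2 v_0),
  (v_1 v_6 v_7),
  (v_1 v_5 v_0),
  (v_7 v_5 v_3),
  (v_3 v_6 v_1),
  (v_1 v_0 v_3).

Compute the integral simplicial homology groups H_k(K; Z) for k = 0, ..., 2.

H_0 = Z,  H_1 = Z^2,  H_2 = Z.

Order the vertices as v_0 < v_1 < v_2 < v_3 < v_4 < v_5 < v_6 < v_7. Listing each simplex with vertices in this order, K has dimension 2 with simplices:

  0-simplices (8): [v_0], [v_1], [v_2], [v_3], [v_4], [v_5], [v_6], [v_7]
  1-simplices (24): (24 of them)
  2-simplices (16): (16 of them)

giving chain groups C_0 ≅ Z^8, C_1 ≅ Z^24, C_2 ≅ Z^16.

Boundary ∂_1: C_1 → C_0 sends each edge [p,q] (with p < q) to q − p. For instance
  ∂[v_0,v_7] = [v_7] − [v_0].
The resulting 8×24 matrix has rank 7, and its Smith normal form has invariant factors (1,1,1,1,1,1,1).

The boundary map ∂_2: C_2 → C_1 acts by ∂[p,q,r] = [q,r] − [p,r] + [p,q]. For instance
  ∂[v_0,v_3,v_7] = [v_3,v_7] − [v_0,v_7] + [v_0,v_3],
  ∂[v_0,v_4,v_5] = [v_4,v_5] − [v_0,v_5] + [v_0,v_4].
The 24×16 boundary matrix has rank 15 and Smith normal form diag(1,1,1,1,1,1,1,1,1,1,1,1,1,1,1).

Computing H_k = (kernel of ∂_k) / (image of ∂_{k+1}):

  H_0: rank C_0 − rank ∂_1 = 8 − 7 = 1, and the invariant factors of ∂_1 are all 1, so H_0 = Z.
  H_1: rank ker ∂_1 − rank ∂_2 = (24 − 7) − 15 = 2, and the invariant factors of ∂_2 are all 1, so H_1 = Z^2.
  H_2: rank ker ∂_2 − rank ∂_3 = (16 − 15) − 0 = 1, and there is no ∂_3, so H_2 = Z.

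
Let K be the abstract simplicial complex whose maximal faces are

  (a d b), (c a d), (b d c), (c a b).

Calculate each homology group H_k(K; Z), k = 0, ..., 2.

H_0 ≅ Z,  H_1 = 0,  H_2 ≅ Z.

Fix the vertex order a < b < c < d and write every simplex with vertices in increasing order. Then dim K = 2 and the simplices of K are:

  0-simplices (4): a, b, c, d
  1-simplices (6): ab, ac, ad, bc, bd, cd
  2-simplices (4): abc, abd, acd, bcd

Hence C_0 ≅ Z^4, C_1 ≅ Z^6, C_2 ≅ Z^4.

∂_1: C_1 → C_0 maps an edge to its endpoints' difference, ∂[p,q] = q − p. For instance
  ∂ad = d − a.
The 4×6 boundary matrix has rank 3 and Smith normal form diag(1,1,1).

∂_2: C_2 → C_1 maps a triangle to the signed sum of its edges. For instance
  ∂acd = cd − ad + ac,
  ∂abc = bc − ac + ab.
The resulting 6×4 matrix has rank 3, and its Smith normal form has invariant factors (1,1,1).

Now H_k = ker ∂_k / im ∂_{k+1}, so:

  H_0: rank C_0 − rank ∂_1 = 4 − 3 = 1, and the invariant factors of ∂_1 are all 1, so H_0 ≅ Z.
  H_1: rank ker ∂_1 − rank ∂_2 = (6 − 3) − 3 = 0, and the invariant factors of ∂_2 are all 1, so H_1 ≅ 0.
  H_2: rank ker ∂_2 − rank ∂_3 = (4 − 3) − 0 = 1, and there is no ∂_3, so H_2 ≅ Z.

As a check, the Euler characteristic is 4 − 6 + 4 = 2, which agrees with 1 − 0 + 1 = 2.
(K is a triangulation of the 2-sphere S^2.)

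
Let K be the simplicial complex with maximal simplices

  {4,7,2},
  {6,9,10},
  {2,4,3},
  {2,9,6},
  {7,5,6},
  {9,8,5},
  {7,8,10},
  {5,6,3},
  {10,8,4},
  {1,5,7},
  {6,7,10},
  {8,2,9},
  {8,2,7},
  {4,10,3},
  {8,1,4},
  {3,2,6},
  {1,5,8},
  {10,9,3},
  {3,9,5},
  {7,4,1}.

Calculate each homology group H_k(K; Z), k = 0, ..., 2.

Order the vertices as 1 < 2 < 3 < 4 < 5 < 6 < 7 < 8 < 9 < 10. Listing each simplex with vertices in this order, K has dimension 2 with simplices:

  0-simplices (10): [1], [2], [3], [4], [5], [6], [7], [8], [9], [10]
  1-simplices (30): (30 of them)
  2-simplices (20): (20 of them)

so the chain groups are C_0 ≅ Z^10, C_1 ≅ Z^30, C_2 ≅ Z^20.

The boundary map ∂_1: C_1 → C_0 is given by ∂[p,q] = [q] − [p].
This gives a 10×30 integer matrix of rank 9; reducing to Smith normal form yields diagonal entries (1,1,1,1,1,1,1,1,1).

Boundary ∂_2: C_2 → C_1 sends each 2-simplex [p,q,r] to [q,r] − [p,r] + [p,q]. For instance
  ∂[2,3,6] = [3,6] − [2,6] + [2,3],
  ∂[5,8,9] = [8,9] − [5,9] + [5,8].
As a 30×20 matrix over Z this has rank 20, with invariant factors (1,1,1,1,1,1,1,1,1,1,1,1,1,1,1,1,1,1,1,2).

From H_k ≅ ker(∂_k) / im(∂_{k+1}) we obtain:

  H_0: rank C_0 − rank ∂_1 = 10 − 9 = 1, and the invariant factors of ∂_1 are all 1, so H_0 = Z.
  H_1: rank ker ∂_1 − rank ∂_2 = (30 − 9) − 20 = 1, and ∂_2 has invariant factor 2 > 1, so H_1 = Z ⊕ Z/2Z.
  H_2: rank ker ∂_2 − rank ∂_3 = (20 − 20) − 0 = 0, and there is no ∂_3, so H_2 = 0.

As a check, the Euler characteristic is 10 − 30 + 20 = 0, which agrees with 1 − 1 + 0 = 0.
(K is a triangulation of the Klein bottle.)

H_0 ≅ Z,  H_1 ≅ Z ⊕ Z/2Z,  H_2 = 0.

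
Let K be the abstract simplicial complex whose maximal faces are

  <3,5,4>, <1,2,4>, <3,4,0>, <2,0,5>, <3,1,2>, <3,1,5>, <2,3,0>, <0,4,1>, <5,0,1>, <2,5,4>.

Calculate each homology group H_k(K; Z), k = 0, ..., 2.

K has 6 vertices, 15 edges, 10 triangles.
rank ∂_0 = 0, rank ∂_1 = 5 ⇒ b_0 = 6 − 0 − 5 = 1; all invariant factors of ∂_1 are 1 so no torsion. So H_0 ≅ Z.
rank ∂_1 = 5, rank ∂_2 = 10 ⇒ b_1 = 15 − 5 − 10 = 0; ∂_2 has invariant factor(s) [2] giving torsion. So H_1 ≅ Z/2.
rank ∂_2 = 10, rank ∂_3 = 0 ⇒ b_2 = 10 − 10 − 0 = 0. So H_2 ≅ 0.

H_0 = Z,  H_1 = Z/2,  H_2 = 0.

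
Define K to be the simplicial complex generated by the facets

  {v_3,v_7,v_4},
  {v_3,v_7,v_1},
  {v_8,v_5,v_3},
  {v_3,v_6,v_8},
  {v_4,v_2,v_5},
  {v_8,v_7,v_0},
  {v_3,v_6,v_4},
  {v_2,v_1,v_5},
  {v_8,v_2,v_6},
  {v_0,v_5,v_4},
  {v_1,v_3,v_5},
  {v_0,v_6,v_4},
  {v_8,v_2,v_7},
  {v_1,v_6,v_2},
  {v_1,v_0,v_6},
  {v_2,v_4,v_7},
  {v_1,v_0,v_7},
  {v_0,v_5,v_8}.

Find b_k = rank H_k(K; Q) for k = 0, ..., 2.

b_0 = 1, b_1 = 2, b_2 = 1.

Order the vertices as v_0 < v_1 < v_2 < v_3 < v_4 < v_5 < v_6 < v_7 < v_8. Listing each simplex with vertices in this order, K has dimension 2 with simplices:

  0-simplices (9): [v_0], [v_1], [v_2], [v_3], [v_4], [v_5], [v_6], [v_7], [v_8]
  1-simplices (27): (27 of them)
  2-simplices (18): (18 of them)

giving chain groups C_0 ≅ Z^9, C_1 ≅ Z^27, C_2 ≅ Z^18.

Boundary ∂_1: C_1 → C_0 sends each edge [p,q] (with p < q) to q − p. For instance
  ∂[v_2,v_5] = [v_5] − [v_2].
As a 9×27 matrix over Z this has rank 8, with invariant factors (1,1,1,1,1,1,1,1).

The boundary map ∂_2: C_2 → C_1 maps a triangle to the signed sum of its edges. For instance
  ∂[v_3,v_5,v_8] = [v_5,v_8] − [v_3,v_8] + [v_3,v_5],
  ∂[v_2,v_4,v_5] = [v_4,v_5] − [v_2,v_5] + [v_2,v_4].
This gives a 27×18 integer matrix of rank 17; reducing to Smith normal form yields diagonal entries (1,1,1,1,1,1,1,1,1,1,1,1,1,1,1,1,1).

From H_k ≅ ker(∂_k) / im(∂_{k+1}) we obtain:

  H_0: rank C_0 − rank ∂_1 = 9 − 8 = 1, and the invariant factors of ∂_1 are all 1, so H_0 ≅ Z.
  H_1: rank ker ∂_1 − rank ∂_2 = (27 − 8) − 17 = 2, and the invariant factors of ∂_2 are all 1, so H_1 ≅ Z^2.
  H_2: rank ker ∂_2 − rank ∂_3 = (18 − 17) − 0 = 1, and there is no ∂_3, so H_2 ≅ Z.

As a check, the Euler characteristic is 9 − 27 + 18 = 0, which agrees with 1 − 2 + 1 = 0.
(K is a triangulation of the torus T^2.)

Hence the Betti numbers are b_0 = 1, b_1 = 2, b_2 = 1.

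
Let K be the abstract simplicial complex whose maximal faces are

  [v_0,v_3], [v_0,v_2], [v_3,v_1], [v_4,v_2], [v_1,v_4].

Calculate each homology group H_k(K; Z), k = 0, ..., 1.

H_0 ≅ Z,  H_1 ≅ Z.

We work with the vertex ordering v_0 < v_1 < v_2 < v_3 < v_4. The simplices of K, each written with vertices in increasing order, are:

  0-simplices (5): [v_0], [v_1], [v_2], [v_3], [v_4]
  1-simplices (5): [v_0,v_2], [v_0,v_3], [v_1,v_3], [v_1,v_4], [v_2,v_4]

so the chain groups are C_0 ≅ Z^5, C_1 ≅ Z^5.

Boundary ∂_1: C_1 → C_0 sends each edge [p,q] (with p < q) to q − p. For instance
  ∂[v_0,v_3] = [v_3] − [v_0].
The resulting 5×5 matrix has rank 4, and its Smith normal form has invariant factors (1,1,1,1).

From H_k ≅ ker(∂_k) / im(∂_{k+1}) we obtain:

  H_0: rank C_0 − rank ∂_1 = 5 − 4 = 1, and the invariant factors of ∂_1 are all 1, so H_0 ≅ Z.
  H_1: rank ker ∂_1 − rank ∂_2 = (5 − 4) − 0 = 1, and there is no ∂_2, so H_1 ≅ Z.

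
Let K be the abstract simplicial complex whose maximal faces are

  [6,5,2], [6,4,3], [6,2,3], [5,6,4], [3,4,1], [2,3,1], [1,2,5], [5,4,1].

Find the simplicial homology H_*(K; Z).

H_0 = Z,  H_1 = 0,  H_2 = Z.

We work with the vertex ordering 1 < 2 < 3 < 4 < 5 < 6. The simplices of K, each written with vertices in increasing order, are:

  0-simplices (6): [1], [2], [3], [4], [5], [6]
  1-simplices (12): [1,2], [1,3], [1,4], [1,5], [2,3], [2,5], [2,6], [3,4], [3,6], [4,5], [4,6], [5,6]
  2-simplices (8): [1,2,3], [1,2,5], [1,3,4], [1,4,5], [2,3,6], [2,5,6], [3,4,6], [4,5,6]

giving chain groups C_0 ≅ Z^6, C_1 ≅ Z^12, C_2 ≅ Z^8.

Boundary ∂_1: C_1 → C_0 maps an edge to its endpoints' difference, ∂[p,q] = q − p. For instance
  ∂[1,5] = [5] − [1].
The resulting 6×12 matrix has rank 5, and its Smith normal form has invariant factors (1,1,1,1,1).

Boundary ∂_2: C_2 → C_1 sends each 2-simplex [p,q,r] to [q,r] − [p,r] + [p,q]. For instance
  ∂[4,5,6] = [5,6] − [4,6] + [4,5],
  ∂[1,2,3] = [2,3] − [1,3] + [1,2].
The resulting 12×8 matrix has rank 7, and its Smith normal form has invariant factors (1,1,1,1,1,1,1).

From H_k ≅ ker(∂_k) / im(∂_{k+1}) we obtain:

  H_0: rank C_0 − rank ∂_1 = 6 − 5 = 1, and the invariant factors of ∂_1 are all 1, so H_0 = Z.
  H_1: rank ker ∂_1 − rank ∂_2 = (12 − 5) − 7 = 0, and the invariant factors of ∂_2 are all 1, so H_1 = 0.
  H_2: rank ker ∂_2 − rank ∂_3 = (8 − 7) − 0 = 1, and there is no ∂_3, so H_2 = Z.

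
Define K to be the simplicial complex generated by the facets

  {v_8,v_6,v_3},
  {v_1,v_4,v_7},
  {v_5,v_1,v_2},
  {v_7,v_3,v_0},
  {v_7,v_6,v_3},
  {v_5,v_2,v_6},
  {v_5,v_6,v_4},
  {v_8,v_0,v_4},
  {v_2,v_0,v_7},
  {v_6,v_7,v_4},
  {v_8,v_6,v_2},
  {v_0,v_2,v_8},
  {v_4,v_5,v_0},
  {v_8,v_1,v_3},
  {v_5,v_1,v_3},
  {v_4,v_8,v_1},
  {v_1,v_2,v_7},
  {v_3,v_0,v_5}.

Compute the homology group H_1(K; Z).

H_1 ≅ Z^2.

Fix the vertex order v_0 < v_1 < v_2 < v_3 < v_4 < v_5 < v_6 < v_7 < v_8 and write every simplex with vertices in increasing order. Then dim K = 2 and the simplices of K are:

  0-simplices (9): [v_0], [v_1], [v_2], [v_3], [v_4], [v_5], [v_6], [v_7], [v_8]
  1-simplices (27): (27 of them)
  2-simplices (18): (18 of them)

so the chain groups are C_0 ≅ Z^9, C_1 ≅ Z^27, C_2 ≅ Z^18.

∂_1: C_1 → C_0 sends each edge [p,q] (with p < q) to q − p. For instance
  ∂[v_4,v_7] = [v_7] − [v_4].
The 9×27 boundary matrix has rank 8 and Smith normal form diag(1,1,1,1,1,1,1,1).

The boundary map ∂_2: C_2 → C_1 sends each 2-simplex [p,q,r] to [q,r] − [p,r] + [p,q]. For instance
  ∂[v_1,v_4,v_8] = [v_4,v_8] − [v_1,v_8] + [v_1,v_4],
  ∂[v_0,v_3,v_7] = [v_3,v_7] − [v_0,v_7] + [v_0,v_3].
As a 27×18 matrix over Z this has rank 17, with invariant factors (1,1,1,1,1,1,1,1,1,1,1,1,1,1,1,1,1).

Reading off H_k = ker ∂_k / im ∂_{k+1}:

  H_1: rank ker ∂_1 − rank ∂_2 = (27 − 8) − 17 = 2, and the invariant factors of ∂_2 are all 1, so H_1 = Z^2.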